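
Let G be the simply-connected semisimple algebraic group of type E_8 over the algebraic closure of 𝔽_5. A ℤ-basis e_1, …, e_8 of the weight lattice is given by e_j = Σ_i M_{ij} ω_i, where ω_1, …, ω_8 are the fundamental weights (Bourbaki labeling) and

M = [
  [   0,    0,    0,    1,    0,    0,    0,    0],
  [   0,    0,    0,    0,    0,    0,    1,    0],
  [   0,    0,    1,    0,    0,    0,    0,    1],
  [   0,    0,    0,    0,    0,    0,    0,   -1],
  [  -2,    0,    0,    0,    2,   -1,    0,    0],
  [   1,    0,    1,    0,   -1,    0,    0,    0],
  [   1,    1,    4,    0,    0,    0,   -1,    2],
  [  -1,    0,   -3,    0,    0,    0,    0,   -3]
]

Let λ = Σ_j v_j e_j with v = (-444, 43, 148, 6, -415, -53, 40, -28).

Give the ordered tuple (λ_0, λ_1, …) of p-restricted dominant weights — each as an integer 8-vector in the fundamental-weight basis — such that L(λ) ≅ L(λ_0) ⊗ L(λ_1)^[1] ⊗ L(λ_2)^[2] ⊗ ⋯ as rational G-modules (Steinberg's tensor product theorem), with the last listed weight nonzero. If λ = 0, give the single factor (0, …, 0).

In the fundamental-weight basis, λ has coordinates c = M·v (v = (-444, 43, 148, 6, -415, -53, 40, -28)):
  c_1 = (0)·(-444) + (0)·(43) + (0)·(148) + (1)·(6) + (0)·(-415) + (0)·(-53) + (0)·(40) + (0)·(-28) = 6
  c_2 = (0)·(-444) + (0)·(43) + (0)·(148) + (0)·(6) + (0)·(-415) + (0)·(-53) + (1)·(40) + (0)·(-28) = 40
  c_3 = (0)·(-444) + (0)·(43) + (1)·(148) + (0)·(6) + (0)·(-415) + (0)·(-53) + (0)·(40) + (1)·(-28) = 120
  c_4 = (0)·(-444) + (0)·(43) + (0)·(148) + (0)·(6) + (0)·(-415) + (0)·(-53) + (0)·(40) + (-1)·(-28) = 28
  c_5 = (-2)·(-444) + (0)·(43) + (0)·(148) + (0)·(6) + (2)·(-415) + (-1)·(-53) + (0)·(40) + (0)·(-28) = 111
  c_6 = (1)·(-444) + (0)·(43) + (1)·(148) + (0)·(6) + (-1)·(-415) + (0)·(-53) + (0)·(40) + (0)·(-28) = 119
  c_7 = (1)·(-444) + (1)·(43) + (4)·(148) + (0)·(6) + (0)·(-415) + (0)·(-53) + (-1)·(40) + (2)·(-28) = 95
  c_8 = (-1)·(-444) + (0)·(43) + (-3)·(148) + (0)·(6) + (0)·(-415) + (0)·(-53) + (0)·(40) + (-3)·(-28) = 84
Writing each c_i in base p = 5:
  c_1 = 6 = 1·5^0 + 1·5^1
  c_2 = 40 = 0·5^0 + 3·5^1 + 1·5^2
  c_3 = 120 = 0·5^0 + 4·5^1 + 4·5^2
  c_4 = 28 = 3·5^0 + 0·5^1 + 1·5^2
  c_5 = 111 = 1·5^0 + 2·5^1 + 4·5^2
  c_6 = 119 = 4·5^0 + 3·5^1 + 4·5^2
  c_7 = 95 = 0·5^0 + 4·5^1 + 3·5^2
  c_8 = 84 = 4·5^0 + 1·5^1 + 3·5^2
p-restricted factor λ_0 = (1, 0, 0, 3, 1, 4, 0, 4)
p-restricted factor λ_1 = (1, 3, 4, 0, 2, 3, 4, 1)
p-restricted factor λ_2 = (0, 1, 4, 1, 4, 4, 3, 3)

((1, 0, 0, 3, 1, 4, 0, 4), (1, 3, 4, 0, 2, 3, 4, 1), (0, 1, 4, 1, 4, 4, 3, 3))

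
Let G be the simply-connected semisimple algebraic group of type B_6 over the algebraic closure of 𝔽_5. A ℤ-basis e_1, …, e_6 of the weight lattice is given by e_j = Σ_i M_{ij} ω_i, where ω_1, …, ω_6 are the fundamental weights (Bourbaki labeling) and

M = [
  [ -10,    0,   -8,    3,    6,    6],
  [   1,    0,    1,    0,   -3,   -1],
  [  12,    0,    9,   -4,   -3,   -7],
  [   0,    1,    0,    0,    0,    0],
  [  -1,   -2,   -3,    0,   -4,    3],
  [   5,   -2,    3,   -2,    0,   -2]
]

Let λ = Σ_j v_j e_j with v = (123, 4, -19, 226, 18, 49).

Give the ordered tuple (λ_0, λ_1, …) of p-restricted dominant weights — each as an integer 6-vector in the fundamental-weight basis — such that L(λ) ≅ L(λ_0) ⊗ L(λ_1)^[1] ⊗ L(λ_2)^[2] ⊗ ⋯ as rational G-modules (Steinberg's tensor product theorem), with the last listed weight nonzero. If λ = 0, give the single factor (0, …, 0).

((2, 1, 4, 4, 1, 0),)

ω-coordinates c = M·v, v = (123, 4, -19, 226, 18, 49):
  c_1 = -10*123 + 0*4 + -8*-19 + 3*226 + 6*18 + 6*49 = 2
  c_2 = 1*123 + 0*4 + 1*-19 + 0*226 + -3*18 + -1*49 = 1
  c_3 = 12*123 + 0*4 + 9*-19 + -4*226 + -3*18 + -7*49 = 4
  c_4 = 0*123 + 1*4 + 0*-19 + 0*226 + 0*18 + 0*49 = 4
  c_5 = -1*123 + -2*4 + -3*-19 + 0*226 + -4*18 + 3*49 = 1
  c_6 = 5*123 + -2*4 + 3*-19 + -2*226 + 0*18 + -2*49 = 0
p = 5; digits c_i = Σ_j d_{ij}·5^j, 0 ≤ d_{ij} < 5:
  c_1 = 2 = 2·5^0
  c_2 = 1 = 1·5^0
  c_3 = 4 = 4·5^0
  c_4 = 4 = 4·5^0
  c_5 = 1 = 1·5^0
  c_6 = 0
λ_0 = (2, 1, 4, 4, 1, 0)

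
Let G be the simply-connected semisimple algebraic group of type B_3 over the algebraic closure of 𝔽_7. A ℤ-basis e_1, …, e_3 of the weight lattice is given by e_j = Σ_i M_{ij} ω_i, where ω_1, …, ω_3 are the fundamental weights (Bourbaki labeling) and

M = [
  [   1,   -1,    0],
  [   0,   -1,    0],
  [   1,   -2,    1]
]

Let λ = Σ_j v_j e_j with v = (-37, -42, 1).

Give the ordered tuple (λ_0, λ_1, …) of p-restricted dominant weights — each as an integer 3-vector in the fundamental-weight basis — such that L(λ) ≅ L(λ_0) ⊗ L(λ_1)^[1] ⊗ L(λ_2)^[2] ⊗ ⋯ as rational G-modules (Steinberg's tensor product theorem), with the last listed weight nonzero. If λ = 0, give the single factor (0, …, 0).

Converting to the ω-basis (c_i = row i of M dotted with v = (-37, -42, 1)):
  c_1 = (1)·(-37) + (-1)·(-42) + 0·1 = 5
  c_2 = (0)·(-37) + (-1)·(-42) + 0·1 = 42
  c_3 = (1)·(-37) + (-2)·(-42) + 1·1 = 48
p = 7; digits c_i = Σ_j d_{ij}·7^j, 0 ≤ d_{ij} < 7:
  c_1 = 5 = 5·7^0
  c_2 = 42 = 0·7^0 + 6·7^1
  c_3 = 48 = 6·7^0 + 6·7^1
p-restricted factor λ_0 = (5, 0, 6)
p-restricted factor λ_1 = (0, 6, 6)

((5, 0, 6), (0, 6, 6))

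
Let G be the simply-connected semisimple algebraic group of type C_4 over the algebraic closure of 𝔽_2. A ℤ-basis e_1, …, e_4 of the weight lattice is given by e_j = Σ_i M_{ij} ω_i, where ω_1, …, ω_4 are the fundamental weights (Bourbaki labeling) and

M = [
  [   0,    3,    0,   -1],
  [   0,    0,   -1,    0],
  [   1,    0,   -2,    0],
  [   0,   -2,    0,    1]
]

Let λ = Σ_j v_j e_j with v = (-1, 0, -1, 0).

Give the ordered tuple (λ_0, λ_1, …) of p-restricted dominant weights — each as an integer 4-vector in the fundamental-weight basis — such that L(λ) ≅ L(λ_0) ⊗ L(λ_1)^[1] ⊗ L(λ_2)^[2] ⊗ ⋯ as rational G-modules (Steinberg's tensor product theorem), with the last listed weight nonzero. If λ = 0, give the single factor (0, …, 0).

Change of basis e → ω: c = M·v where v = (-1, 0, -1, 0):
  c_1 = (0)·(-1) + 3·0 + (0)·(-1) + (-1)·(0) = 0
  c_2 = (0)·(-1) + 0·0 + (-1)·(-1) + 0·0 = 1
  c_3 = (1)·(-1) + 0·0 + (-2)·(-1) + 0·0 = 1
  c_4 = (0)·(-1) + (-2)·(0) + (0)·(-1) + 1·0 = 0
Writing each c_i in base p = 2:
  c_1 = 0
  c_2 = 1 = 1·2^0
  c_3 = 1 = 1·2^0
  c_4 = 0
λ_0 = (0, 1, 1, 0)

((0, 1, 1, 0),)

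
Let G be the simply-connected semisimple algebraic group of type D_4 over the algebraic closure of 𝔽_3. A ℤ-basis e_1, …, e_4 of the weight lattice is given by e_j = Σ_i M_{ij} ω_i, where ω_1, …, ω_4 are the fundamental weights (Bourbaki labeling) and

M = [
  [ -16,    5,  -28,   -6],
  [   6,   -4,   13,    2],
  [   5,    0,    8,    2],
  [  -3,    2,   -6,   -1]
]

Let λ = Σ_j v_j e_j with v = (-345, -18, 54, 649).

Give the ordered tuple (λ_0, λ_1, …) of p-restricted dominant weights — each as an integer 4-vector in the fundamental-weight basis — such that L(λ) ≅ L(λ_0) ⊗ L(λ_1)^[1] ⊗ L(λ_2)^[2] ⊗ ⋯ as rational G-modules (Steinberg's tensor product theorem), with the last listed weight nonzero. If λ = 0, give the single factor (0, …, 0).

((0, 2, 2, 2), (2, 0, 1, 2), (2, 0, 0, 2))

Converting to the ω-basis (c_i = row i of M dotted with v = (-345, -18, 54, 649)):
  c_1 = (-16)·(-345) + (5)·(-18) + (-28)·(54) + (-6)·(649) = 24
  c_2 = (6)·(-345) + (-4)·(-18) + (13)·(54) + (2)·(649) = 2
  c_3 = (5)·(-345) + (0)·(-18) + (8)·(54) + (2)·(649) = 5
  c_4 = (-3)·(-345) + (2)·(-18) + (-6)·(54) + (-1)·(649) = 26
p = 3; digits c_i = Σ_j d_{ij}·3^j, 0 ≤ d_{ij} < 3:
  c_1 = 24 = 0·3^0 + 2·3^1 + 2·3^2
  c_2 = 2 = 2·3^0
  c_3 = 5 = 2·3^0 + 1·3^1
  c_4 = 26 = 2·3^0 + 2·3^1 + 2·3^2
λ_0 = (0, 2, 2, 2)
λ_1 = (2, 0, 1, 2)
λ_2 = (2, 0, 0, 2)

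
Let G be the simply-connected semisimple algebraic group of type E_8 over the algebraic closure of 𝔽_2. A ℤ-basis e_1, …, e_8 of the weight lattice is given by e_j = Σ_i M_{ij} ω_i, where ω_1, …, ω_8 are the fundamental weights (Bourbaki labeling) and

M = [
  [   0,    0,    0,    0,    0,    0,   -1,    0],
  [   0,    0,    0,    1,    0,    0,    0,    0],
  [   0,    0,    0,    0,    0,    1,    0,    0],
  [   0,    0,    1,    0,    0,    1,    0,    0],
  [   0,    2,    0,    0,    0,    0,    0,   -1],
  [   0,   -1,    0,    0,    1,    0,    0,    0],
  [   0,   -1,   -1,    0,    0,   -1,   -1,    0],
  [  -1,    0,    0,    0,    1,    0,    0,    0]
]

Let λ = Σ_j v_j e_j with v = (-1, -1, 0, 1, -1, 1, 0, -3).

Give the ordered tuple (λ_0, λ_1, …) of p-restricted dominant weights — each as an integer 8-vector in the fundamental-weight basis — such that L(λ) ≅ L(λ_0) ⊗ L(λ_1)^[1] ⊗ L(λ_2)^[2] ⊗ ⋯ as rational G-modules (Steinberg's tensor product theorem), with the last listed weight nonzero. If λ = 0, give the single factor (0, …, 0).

((0, 1, 1, 1, 1, 0, 0, 0),)

Change of basis e → ω: c = M·v where v = (-1, -1, 0, 1, -1, 1, 0, -3):
  c_1 = 0*-1 + 0*-1 + 0*0 + 0*1 + 0*-1 + 0*1 + -1*0 + 0*-3 = 0
  c_2 = 0*-1 + 0*-1 + 0*0 + 1*1 + 0*-1 + 0*1 + 0*0 + 0*-3 = 1
  c_3 = 0*-1 + 0*-1 + 0*0 + 0*1 + 0*-1 + 1*1 + 0*0 + 0*-3 = 1
  c_4 = 0*-1 + 0*-1 + 1*0 + 0*1 + 0*-1 + 1*1 + 0*0 + 0*-3 = 1
  c_5 = 0*-1 + 2*-1 + 0*0 + 0*1 + 0*-1 + 0*1 + 0*0 + -1*-3 = 1
  c_6 = 0*-1 + -1*-1 + 0*0 + 0*1 + 1*-1 + 0*1 + 0*0 + 0*-3 = 0
  c_7 = 0*-1 + -1*-1 + -1*0 + 0*1 + 0*-1 + -1*1 + -1*0 + 0*-3 = 0
  c_8 = -1*-1 + 0*-1 + 0*0 + 0*1 + 1*-1 + 0*1 + 0*0 + 0*-3 = 0
p = 2; digits c_i = Σ_j d_{ij}·2^j, 0 ≤ d_{ij} < 2:
  c_1 = 0
  c_2 = 1 = 1·2^0
  c_3 = 1 = 1·2^0
  c_4 = 1 = 1·2^0
  c_5 = 1 = 1·2^0
  c_6 = 0
  c_7 = 0
  c_8 = 0
p-restricted factor λ_0 = (0, 1, 1, 1, 1, 0, 0, 0)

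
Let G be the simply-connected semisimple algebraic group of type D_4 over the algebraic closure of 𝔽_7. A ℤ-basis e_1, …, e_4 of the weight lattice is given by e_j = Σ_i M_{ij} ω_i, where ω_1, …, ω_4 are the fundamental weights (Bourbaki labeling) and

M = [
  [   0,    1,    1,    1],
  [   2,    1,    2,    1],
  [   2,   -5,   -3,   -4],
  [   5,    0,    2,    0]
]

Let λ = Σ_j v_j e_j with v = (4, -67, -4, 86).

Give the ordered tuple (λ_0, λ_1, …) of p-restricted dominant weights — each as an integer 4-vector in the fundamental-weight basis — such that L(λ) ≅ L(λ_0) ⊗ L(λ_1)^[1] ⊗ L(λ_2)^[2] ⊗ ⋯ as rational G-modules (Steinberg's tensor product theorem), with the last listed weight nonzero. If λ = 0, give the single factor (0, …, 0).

Converting to the ω-basis (c_i = row i of M dotted with v = (4, -67, -4, 86)):
  c_1 = (0)·(4) + (1)·(-67) + (1)·(-4) + (1)·(86) = 15
  c_2 = (2)·(4) + (1)·(-67) + (2)·(-4) + (1)·(86) = 19
  c_3 = (2)·(4) + (-5)·(-67) + (-3)·(-4) + (-4)·(86) = 11
  c_4 = (5)·(4) + (0)·(-67) + (2)·(-4) + (0)·(86) = 12
Expand coordinatewise in base 7:
  c_1 = 15 = 1·7^0 + 2·7^1
  c_2 = 19 = 5·7^0 + 2·7^1
  c_3 = 11 = 4·7^0 + 1·7^1
  c_4 = 12 = 5·7^0 + 1·7^1
Factor λ_0 = (1, 5, 4, 5)
Factor λ_1 = (2, 2, 1, 1)

((1, 5, 4, 5), (2, 2, 1, 1))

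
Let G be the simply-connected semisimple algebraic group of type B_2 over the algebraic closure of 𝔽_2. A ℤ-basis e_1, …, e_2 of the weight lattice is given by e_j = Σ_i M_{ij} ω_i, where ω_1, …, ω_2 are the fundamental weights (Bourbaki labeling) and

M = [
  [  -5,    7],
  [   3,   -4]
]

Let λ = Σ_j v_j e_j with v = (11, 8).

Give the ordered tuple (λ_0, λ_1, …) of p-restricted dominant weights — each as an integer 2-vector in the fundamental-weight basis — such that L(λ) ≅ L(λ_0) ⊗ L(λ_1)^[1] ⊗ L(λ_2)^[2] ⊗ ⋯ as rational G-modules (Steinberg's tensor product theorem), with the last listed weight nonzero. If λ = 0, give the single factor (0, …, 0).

((1, 1),)

Change of basis e → ω: c = M·v where v = (11, 8):
  c_1 = (-5)·(11) + 7·8 = 1
  c_2 = 3·11 + (-4)·(8) = 1
Writing each c_i in base p = 2:
  c_1 = 1 = 1·2^0
  c_2 = 1 = 1·2^0
p-restricted factor λ_0 = (1, 1)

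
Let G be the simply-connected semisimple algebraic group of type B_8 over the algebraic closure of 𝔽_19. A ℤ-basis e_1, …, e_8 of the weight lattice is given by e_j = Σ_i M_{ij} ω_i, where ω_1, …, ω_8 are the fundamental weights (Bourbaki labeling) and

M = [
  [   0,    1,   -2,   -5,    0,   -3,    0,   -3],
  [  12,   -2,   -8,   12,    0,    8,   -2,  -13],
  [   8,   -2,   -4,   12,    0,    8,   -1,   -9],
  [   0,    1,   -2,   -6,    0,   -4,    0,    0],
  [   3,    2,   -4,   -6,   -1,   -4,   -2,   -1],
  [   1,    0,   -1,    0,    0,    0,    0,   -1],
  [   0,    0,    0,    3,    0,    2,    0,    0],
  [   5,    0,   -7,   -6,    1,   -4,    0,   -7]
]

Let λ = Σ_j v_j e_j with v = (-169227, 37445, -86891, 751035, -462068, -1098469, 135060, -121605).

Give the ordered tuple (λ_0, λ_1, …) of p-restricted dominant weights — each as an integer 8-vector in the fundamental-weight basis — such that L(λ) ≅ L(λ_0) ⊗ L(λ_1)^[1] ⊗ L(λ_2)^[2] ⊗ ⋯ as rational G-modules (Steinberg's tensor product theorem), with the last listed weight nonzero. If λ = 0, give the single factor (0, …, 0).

Change of basis e → ω: c = M·v where v = (-169227, 37445, -86891, 751035, -462068, -1098469, 135060, -121605):
  c_1 = (0)·(-169227) + 1·37445 + (-2)·(-86891) + (-5)·(751035) + (0)·(-462068) + (-3)·(-1098469) + 0·135060 + (-3)·(-121605) = 116274
  c_2 = (12)·(-169227) + (-2)·(37445) + (-8)·(-86891) + 12·751035 + (0)·(-462068) + (8)·(-1098469) + (-2)·(135060) + (-13)·(-121605) = 124927
  c_3 = (8)·(-169227) + (-2)·(37445) + (-4)·(-86891) + 12·751035 + (0)·(-462068) + (8)·(-1098469) + (-1)·(135060) + (-9)·(-121605) = 102911
  c_4 = (0)·(-169227) + 1·37445 + (-2)·(-86891) + (-6)·(751035) + (0)·(-462068) + (-4)·(-1098469) + 0·135060 + (0)·(-121605) = 98893
  c_5 = (3)·(-169227) + 2·37445 + (-4)·(-86891) + (-6)·(751035) + (-1)·(-462068) + (-4)·(-1098469) + (-2)·(135060) + (-1)·(-121605) = 115992
  c_6 = (1)·(-169227) + 0·37445 + (-1)·(-86891) + 0·751035 + (0)·(-462068) + (0)·(-1098469) + 0·135060 + (-1)·(-121605) = 39269
  c_7 = (0)·(-169227) + 0·37445 + (0)·(-86891) + 3·751035 + (0)·(-462068) + (2)·(-1098469) + 0·135060 + (0)·(-121605) = 56167
  c_8 = (5)·(-169227) + 0·37445 + (-7)·(-86891) + (-6)·(751035) + (1)·(-462068) + (-4)·(-1098469) + 0·135060 + (-7)·(-121605) = 38935
p = 19; digits c_i = Σ_j d_{ij}·19^j, 0 ≤ d_{ij} < 19:
  c_1 = 116274 = 13·19^0 + 1·19^1 + 18·19^2 + 16·19^3
  c_2 = 124927 = 2·19^0 + 1·19^1 + 4·19^2 + 18·19^3
  c_3 = 102911 = 7·19^0 + 1·19^1 + 0·19^2 + 15·19^3
  c_4 = 98893 = 17·19^0 + 17·19^1 + 7·19^2 + 14·19^3
  c_5 = 115992 = 16·19^0 + 5·19^1 + 17·19^2 + 16·19^3
  c_6 = 39269 = 15·19^0 + 14·19^1 + 13·19^2 + 5·19^3
  c_7 = 56167 = 3·19^0 + 11·19^1 + 3·19^2 + 8·19^3
  c_8 = 38935 = 4·19^0 + 16·19^1 + 12·19^2 + 5·19^3
Factor λ_0 = (13, 2, 7, 17, 16, 15, 3, 4)
Factor λ_1 = (1, 1, 1, 17, 5, 14, 11, 16)
Factor λ_2 = (18, 4, 0, 7, 17, 13, 3, 12)
Factor λ_3 = (16, 18, 15, 14, 16, 5, 8, 5)

((13, 2, 7, 17, 16, 15, 3, 4), (1, 1, 1, 17, 5, 14, 11, 16), (18, 4, 0, 7, 17, 13, 3, 12), (16, 18, 15, 14, 16, 5, 8, 5))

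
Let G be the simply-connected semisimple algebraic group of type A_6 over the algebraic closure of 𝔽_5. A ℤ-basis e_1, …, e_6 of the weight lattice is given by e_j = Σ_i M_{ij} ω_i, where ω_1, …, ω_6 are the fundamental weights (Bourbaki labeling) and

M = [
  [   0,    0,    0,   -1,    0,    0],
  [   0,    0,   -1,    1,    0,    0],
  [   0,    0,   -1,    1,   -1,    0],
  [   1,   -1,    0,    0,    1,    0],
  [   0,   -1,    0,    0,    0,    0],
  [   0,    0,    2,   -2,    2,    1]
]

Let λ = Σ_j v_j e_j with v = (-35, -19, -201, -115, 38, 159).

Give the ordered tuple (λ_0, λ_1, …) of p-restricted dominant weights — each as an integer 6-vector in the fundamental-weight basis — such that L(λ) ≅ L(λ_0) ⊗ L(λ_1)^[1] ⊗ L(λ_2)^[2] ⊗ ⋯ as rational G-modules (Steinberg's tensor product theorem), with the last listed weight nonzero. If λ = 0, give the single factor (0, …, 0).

Change of basis e → ω: c = M·v where v = (-35, -19, -201, -115, 38, 159):
  c_1 = (0)·(-35) + (0)·(-19) + (0)·(-201) + (-1)·(-115) + (0)·(38) + (0)·(159) = 115
  c_2 = (0)·(-35) + (0)·(-19) + (-1)·(-201) + (1)·(-115) + (0)·(38) + (0)·(159) = 86
  c_3 = (0)·(-35) + (0)·(-19) + (-1)·(-201) + (1)·(-115) + (-1)·(38) + (0)·(159) = 48
  c_4 = (1)·(-35) + (-1)·(-19) + (0)·(-201) + (0)·(-115) + (1)·(38) + (0)·(159) = 22
  c_5 = (0)·(-35) + (-1)·(-19) + (0)·(-201) + (0)·(-115) + (0)·(38) + (0)·(159) = 19
  c_6 = (0)·(-35) + (0)·(-19) + (2)·(-201) + (-2)·(-115) + (2)·(38) + (1)·(159) = 63
Expand coordinatewise in base 5:
  c_1 = 115 = 0·5^0 + 3·5^1 + 4·5^2
  c_2 = 86 = 1·5^0 + 2·5^1 + 3·5^2
  c_3 = 48 = 3·5^0 + 4·5^1 + 1·5^2
  c_4 = 22 = 2·5^0 + 4·5^1
  c_5 = 19 = 4·5^0 + 3·5^1
  c_6 = 63 = 3·5^0 + 2·5^1 + 2·5^2
Factor λ_0 = (0, 1, 3, 2, 4, 3)
Factor λ_1 = (3, 2, 4, 4, 3, 2)
Factor λ_2 = (4, 3, 1, 0, 0, 2)

((0, 1, 3, 2, 4, 3), (3, 2, 4, 4, 3, 2), (4, 3, 1, 0, 0, 2))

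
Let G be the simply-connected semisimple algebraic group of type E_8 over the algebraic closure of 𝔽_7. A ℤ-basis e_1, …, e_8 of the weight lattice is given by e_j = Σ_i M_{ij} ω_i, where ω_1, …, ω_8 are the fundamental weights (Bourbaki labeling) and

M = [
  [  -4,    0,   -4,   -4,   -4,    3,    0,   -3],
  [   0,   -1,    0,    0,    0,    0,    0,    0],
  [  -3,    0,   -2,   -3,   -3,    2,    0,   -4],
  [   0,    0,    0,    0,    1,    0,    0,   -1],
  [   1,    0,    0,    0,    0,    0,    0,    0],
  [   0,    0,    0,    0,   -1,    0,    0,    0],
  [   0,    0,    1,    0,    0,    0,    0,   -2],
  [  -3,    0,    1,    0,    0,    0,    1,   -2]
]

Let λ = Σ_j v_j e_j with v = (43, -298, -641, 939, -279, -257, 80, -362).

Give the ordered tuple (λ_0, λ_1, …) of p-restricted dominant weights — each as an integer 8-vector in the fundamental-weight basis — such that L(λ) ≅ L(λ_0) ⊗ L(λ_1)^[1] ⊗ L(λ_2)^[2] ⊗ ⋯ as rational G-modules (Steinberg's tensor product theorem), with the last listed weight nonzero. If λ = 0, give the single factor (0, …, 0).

Converting to the ω-basis (c_i = row i of M dotted with v = (43, -298, -641, 939, -279, -257, 80, -362)):
  c_1 = -4*43 + 0*-298 + -4*-641 + -4*939 + -4*-279 + 3*-257 + 0*80 + -3*-362 = 67
  c_2 = 0*43 + -1*-298 + 0*-641 + 0*939 + 0*-279 + 0*-257 + 0*80 + 0*-362 = 298
  c_3 = -3*43 + 0*-298 + -2*-641 + -3*939 + -3*-279 + 2*-257 + 0*80 + -4*-362 = 107
  c_4 = 0*43 + 0*-298 + 0*-641 + 0*939 + 1*-279 + 0*-257 + 0*80 + -1*-362 = 83
  c_5 = 1*43 + 0*-298 + 0*-641 + 0*939 + 0*-279 + 0*-257 + 0*80 + 0*-362 = 43
  c_6 = 0*43 + 0*-298 + 0*-641 + 0*939 + -1*-279 + 0*-257 + 0*80 + 0*-362 = 279
  c_7 = 0*43 + 0*-298 + 1*-641 + 0*939 + 0*-279 + 0*-257 + 0*80 + -2*-362 = 83
  c_8 = -3*43 + 0*-298 + 1*-641 + 0*939 + 0*-279 + 0*-257 + 1*80 + -2*-362 = 34
Writing each c_i in base p = 7:
  c_1 = 67 = 4·7^0 + 2·7^1 + 1·7^2
  c_2 = 298 = 4·7^0 + 0·7^1 + 6·7^2
  c_3 = 107 = 2·7^0 + 1·7^1 + 2·7^2
  c_4 = 83 = 6·7^0 + 4·7^1 + 1·7^2
  c_5 = 43 = 1·7^0 + 6·7^1
  c_6 = 279 = 6·7^0 + 4·7^1 + 5·7^2
  c_7 = 83 = 6·7^0 + 4·7^1 + 1·7^2
  c_8 = 34 = 6·7^0 + 4·7^1
λ_0 = (4, 4, 2, 6, 1, 6, 6, 6)
λ_1 = (2, 0, 1, 4, 6, 4, 4, 4)
λ_2 = (1, 6, 2, 1, 0, 5, 1, 0)

((4, 4, 2, 6, 1, 6, 6, 6), (2, 0, 1, 4, 6, 4, 4, 4), (1, 6, 2, 1, 0, 5, 1, 0))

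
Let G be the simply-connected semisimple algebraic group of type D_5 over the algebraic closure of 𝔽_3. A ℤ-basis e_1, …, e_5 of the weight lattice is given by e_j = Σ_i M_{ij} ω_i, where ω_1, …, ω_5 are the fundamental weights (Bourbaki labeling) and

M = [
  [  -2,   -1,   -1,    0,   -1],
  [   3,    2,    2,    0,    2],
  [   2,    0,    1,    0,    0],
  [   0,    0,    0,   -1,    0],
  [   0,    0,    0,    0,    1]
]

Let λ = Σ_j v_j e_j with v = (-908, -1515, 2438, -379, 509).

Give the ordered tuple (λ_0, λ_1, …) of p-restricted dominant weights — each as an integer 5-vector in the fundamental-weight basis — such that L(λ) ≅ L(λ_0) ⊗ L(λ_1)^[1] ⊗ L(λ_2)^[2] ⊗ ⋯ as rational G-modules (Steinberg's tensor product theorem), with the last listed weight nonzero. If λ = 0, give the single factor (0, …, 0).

Change of basis e → ω: c = M·v where v = (-908, -1515, 2438, -379, 509):
  c_1 = (-2)·(-908) + (-1)·(-1515) + (-1)·(2438) + (0)·(-379) + (-1)·(509) = 384
  c_2 = (3)·(-908) + (2)·(-1515) + 2·2438 + (0)·(-379) + 2·509 = 140
  c_3 = (2)·(-908) + (0)·(-1515) + 1·2438 + (0)·(-379) + 0·509 = 622
  c_4 = (0)·(-908) + (0)·(-1515) + 0·2438 + (-1)·(-379) + 0·509 = 379
  c_5 = (0)·(-908) + (0)·(-1515) + 0·2438 + (0)·(-379) + 1·509 = 509
Base-3 expansion of each c_i:
  c_1 = 384 = 0·3^0 + 2·3^1 + 0·3^2 + 2·3^3 + 1·3^4 + 1·3^5
  c_2 = 140 = 2·3^0 + 1·3^1 + 0·3^2 + 2·3^3 + 1·3^4
  c_3 = 622 = 1·3^0 + 0·3^1 + 0·3^2 + 2·3^3 + 1·3^4 + 2·3^5
  c_4 = 379 = 1·3^0 + 0·3^1 + 0·3^2 + 2·3^3 + 1·3^4 + 1·3^5
  c_5 = 509 = 2·3^0 + 1·3^1 + 2·3^2 + 0·3^3 + 0·3^4 + 2·3^5
Factor λ_0 = (0, 2, 1, 1, 2)
Factor λ_1 = (2, 1, 0, 0, 1)
Factor λ_2 = (0, 0, 0, 0, 2)
Factor λ_3 = (2, 2, 2, 2, 0)
Factor λ_4 = (1, 1, 1, 1, 0)
Factor λ_5 = (1, 0, 2, 1, 2)

((0, 2, 1, 1, 2), (2, 1, 0, 0, 1), (0, 0, 0, 0, 2), (2, 2, 2, 2, 0), (1, 1, 1, 1, 0), (1, 0, 2, 1, 2))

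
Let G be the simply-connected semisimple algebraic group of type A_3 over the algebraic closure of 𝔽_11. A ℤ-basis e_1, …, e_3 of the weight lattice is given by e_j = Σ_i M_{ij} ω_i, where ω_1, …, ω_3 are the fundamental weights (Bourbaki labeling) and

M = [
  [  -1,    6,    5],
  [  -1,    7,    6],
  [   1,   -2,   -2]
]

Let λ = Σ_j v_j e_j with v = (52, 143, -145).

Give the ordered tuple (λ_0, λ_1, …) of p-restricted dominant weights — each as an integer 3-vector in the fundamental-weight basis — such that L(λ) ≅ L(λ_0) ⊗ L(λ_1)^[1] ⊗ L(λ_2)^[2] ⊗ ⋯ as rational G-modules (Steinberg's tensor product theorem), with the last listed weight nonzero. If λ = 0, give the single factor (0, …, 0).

((4, 2, 1), (7, 7, 5))

Compute c_i = Σ_j M_{ij} v_j with v = (52, 143, -145):
  c_1 = (-1)·(52) + 6·143 + (5)·(-145) = 81
  c_2 = (-1)·(52) + 7·143 + (6)·(-145) = 79
  c_3 = 1·52 + (-2)·(143) + (-2)·(-145) = 56
Base-11 expansion of each c_i:
  c_1 = 81 = 4·11^0 + 7·11^1
  c_2 = 79 = 2·11^0 + 7·11^1
  c_3 = 56 = 1·11^0 + 5·11^1
p-restricted factor λ_0 = (4, 2, 1)
p-restricted factor λ_1 = (7, 7, 5)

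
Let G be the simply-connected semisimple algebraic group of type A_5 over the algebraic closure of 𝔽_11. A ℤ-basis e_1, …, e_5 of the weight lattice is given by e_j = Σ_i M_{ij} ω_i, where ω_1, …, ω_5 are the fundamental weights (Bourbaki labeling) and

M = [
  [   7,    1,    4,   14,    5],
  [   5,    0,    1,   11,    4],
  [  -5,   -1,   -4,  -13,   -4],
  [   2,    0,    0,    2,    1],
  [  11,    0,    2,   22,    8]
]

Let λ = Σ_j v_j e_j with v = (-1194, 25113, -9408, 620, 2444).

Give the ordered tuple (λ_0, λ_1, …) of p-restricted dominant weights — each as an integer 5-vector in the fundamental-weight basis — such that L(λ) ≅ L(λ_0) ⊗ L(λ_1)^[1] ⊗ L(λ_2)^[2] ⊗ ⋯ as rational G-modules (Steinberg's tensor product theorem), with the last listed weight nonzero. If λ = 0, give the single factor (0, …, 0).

Change of basis e → ω: c = M·v where v = (-1194, 25113, -9408, 620, 2444):
  c_1 = (7)·(-1194) + (1)·(25113) + (4)·(-9408) + (14)·(620) + (5)·(2444) = 23
  c_2 = (5)·(-1194) + (0)·(25113) + (1)·(-9408) + (11)·(620) + (4)·(2444) = 1218
  c_3 = (-5)·(-1194) + (-1)·(25113) + (-4)·(-9408) + (-13)·(620) + (-4)·(2444) = 653
  c_4 = (2)·(-1194) + (0)·(25113) + (0)·(-9408) + (2)·(620) + (1)·(2444) = 1296
  c_5 = (11)·(-1194) + (0)·(25113) + (2)·(-9408) + (22)·(620) + (8)·(2444) = 1242
p = 11; digits c_i = Σ_j d_{ij}·11^j, 0 ≤ d_{ij} < 11:
  c_1 = 23 = 1·11^0 + 2·11^1
  c_2 = 1218 = 8·11^0 + 0·11^1 + 10·11^2
  c_3 = 653 = 4·11^0 + 4·11^1 + 5·11^2
  c_4 = 1296 = 9·11^0 + 7·11^1 + 10·11^2
  c_5 = 1242 = 10·11^0 + 2·11^1 + 10·11^2
p-restricted factor λ_0 = (1, 8, 4, 9, 10)
p-restricted factor λ_1 = (2, 0, 4, 7, 2)
p-restricted factor λ_2 = (0, 10, 5, 10, 10)

((1, 8, 4, 9, 10), (2, 0, 4, 7, 2), (0, 10, 5, 10, 10))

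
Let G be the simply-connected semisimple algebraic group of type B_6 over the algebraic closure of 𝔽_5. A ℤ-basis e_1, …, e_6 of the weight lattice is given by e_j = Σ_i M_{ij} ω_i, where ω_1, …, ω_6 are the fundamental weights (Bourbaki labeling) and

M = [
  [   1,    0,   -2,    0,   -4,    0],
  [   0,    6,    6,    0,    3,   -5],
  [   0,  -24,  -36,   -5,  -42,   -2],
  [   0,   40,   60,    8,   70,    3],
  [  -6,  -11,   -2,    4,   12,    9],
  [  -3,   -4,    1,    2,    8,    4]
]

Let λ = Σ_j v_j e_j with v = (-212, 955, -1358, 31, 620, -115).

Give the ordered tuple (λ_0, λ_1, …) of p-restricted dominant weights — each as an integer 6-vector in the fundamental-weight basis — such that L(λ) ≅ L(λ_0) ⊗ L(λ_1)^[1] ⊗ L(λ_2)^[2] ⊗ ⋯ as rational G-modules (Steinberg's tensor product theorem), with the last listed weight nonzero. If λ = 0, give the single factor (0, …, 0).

((4, 2, 3, 3, 2, 0), (4, 3, 0, 4, 2, 4))

Change of basis e → ω: c = M·v where v = (-212, 955, -1358, 31, 620, -115):
  c_1 = (1)·(-212) + 0·955 + (-2)·(-1358) + 0·31 + (-4)·(620) + (0)·(-115) = 24
  c_2 = (0)·(-212) + 6·955 + (6)·(-1358) + 0·31 + 3·620 + (-5)·(-115) = 17
  c_3 = (0)·(-212) + (-24)·(955) + (-36)·(-1358) + (-5)·(31) + (-42)·(620) + (-2)·(-115) = 3
  c_4 = (0)·(-212) + 40·955 + (60)·(-1358) + 8·31 + 70·620 + (3)·(-115) = 23
  c_5 = (-6)·(-212) + (-11)·(955) + (-2)·(-1358) + 4·31 + 12·620 + (9)·(-115) = 12
  c_6 = (-3)·(-212) + (-4)·(955) + (1)·(-1358) + 2·31 + 8·620 + (4)·(-115) = 20
Writing each c_i in base p = 5:
  c_1 = 24 = 4·5^0 + 4·5^1
  c_2 = 17 = 2·5^0 + 3·5^1
  c_3 = 3 = 3·5^0
  c_4 = 23 = 3·5^0 + 4·5^1
  c_5 = 12 = 2·5^0 + 2·5^1
  c_6 = 20 = 0·5^0 + 4·5^1
Factor λ_0 = (4, 2, 3, 3, 2, 0)
Factor λ_1 = (4, 3, 0, 4, 2, 4)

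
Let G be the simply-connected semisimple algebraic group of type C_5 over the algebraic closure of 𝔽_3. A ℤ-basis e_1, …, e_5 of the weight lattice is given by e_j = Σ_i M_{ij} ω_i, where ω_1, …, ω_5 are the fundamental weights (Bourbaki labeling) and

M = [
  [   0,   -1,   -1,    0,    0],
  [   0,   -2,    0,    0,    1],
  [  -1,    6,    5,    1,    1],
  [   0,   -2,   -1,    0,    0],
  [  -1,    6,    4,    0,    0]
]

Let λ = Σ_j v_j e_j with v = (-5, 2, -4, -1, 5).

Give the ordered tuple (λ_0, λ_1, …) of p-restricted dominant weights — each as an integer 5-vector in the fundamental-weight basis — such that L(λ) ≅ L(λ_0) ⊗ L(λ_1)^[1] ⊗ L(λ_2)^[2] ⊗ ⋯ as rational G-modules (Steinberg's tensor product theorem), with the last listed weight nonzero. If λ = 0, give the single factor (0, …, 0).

Compute c_i = Σ_j M_{ij} v_j with v = (-5, 2, -4, -1, 5):
  c_1 = (0)·(-5) + (-1)·(2) + (-1)·(-4) + (0)·(-1) + (0)·(5) = 2
  c_2 = (0)·(-5) + (-2)·(2) + (0)·(-4) + (0)·(-1) + (1)·(5) = 1
  c_3 = (-1)·(-5) + (6)·(2) + (5)·(-4) + (1)·(-1) + (1)·(5) = 1
  c_4 = (0)·(-5) + (-2)·(2) + (-1)·(-4) + (0)·(-1) + (0)·(5) = 0
  c_5 = (-1)·(-5) + (6)·(2) + (4)·(-4) + (0)·(-1) + (0)·(5) = 1
Expand coordinatewise in base 3:
  c_1 = 2 = 2·3^0
  c_2 = 1 = 1·3^0
  c_3 = 1 = 1·3^0
  c_4 = 0
  c_5 = 1 = 1·3^0
λ_0 = (2, 1, 1, 0, 1)

((2, 1, 1, 0, 1),)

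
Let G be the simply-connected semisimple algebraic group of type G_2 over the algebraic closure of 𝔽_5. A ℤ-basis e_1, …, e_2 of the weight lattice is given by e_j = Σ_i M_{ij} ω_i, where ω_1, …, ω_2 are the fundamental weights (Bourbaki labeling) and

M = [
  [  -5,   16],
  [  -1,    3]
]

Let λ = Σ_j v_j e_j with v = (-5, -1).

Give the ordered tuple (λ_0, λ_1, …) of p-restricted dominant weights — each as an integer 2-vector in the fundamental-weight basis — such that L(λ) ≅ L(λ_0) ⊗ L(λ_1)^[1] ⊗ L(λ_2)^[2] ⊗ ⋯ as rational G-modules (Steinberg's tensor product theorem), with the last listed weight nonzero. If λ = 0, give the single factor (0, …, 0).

ω-coordinates c = M·v, v = (-5, -1):
  c_1 = (-5)·(-5) + (16)·(-1) = 9
  c_2 = (-1)·(-5) + (3)·(-1) = 2
Base-5 expansion of each c_i:
  c_1 = 9 = 4·5^0 + 1·5^1
  c_2 = 2 = 2·5^0
λ_0 = (4, 2)
λ_1 = (1, 0)

((4, 2), (1, 0))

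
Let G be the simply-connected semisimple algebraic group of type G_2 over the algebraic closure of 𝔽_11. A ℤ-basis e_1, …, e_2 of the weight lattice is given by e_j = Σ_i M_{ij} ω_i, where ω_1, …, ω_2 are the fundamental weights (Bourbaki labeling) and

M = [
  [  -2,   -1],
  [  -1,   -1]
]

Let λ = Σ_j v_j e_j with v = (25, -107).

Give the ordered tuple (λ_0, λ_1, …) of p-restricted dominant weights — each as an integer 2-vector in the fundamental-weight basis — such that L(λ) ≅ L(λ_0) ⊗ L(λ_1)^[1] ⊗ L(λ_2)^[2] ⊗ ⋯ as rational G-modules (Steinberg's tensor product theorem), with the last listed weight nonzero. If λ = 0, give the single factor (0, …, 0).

Compute c_i = Σ_j M_{ij} v_j with v = (25, -107):
  c_1 = (-2)·(25) + (-1)·(-107) = 57
  c_2 = (-1)·(25) + (-1)·(-107) = 82
Base-11 expansion of each c_i:
  c_1 = 57 = 2·11^0 + 5·11^1
  c_2 = 82 = 5·11^0 + 7·11^1
p-restricted factor λ_0 = (2, 5)
p-restricted factor λ_1 = (5, 7)

((2, 5), (5, 7))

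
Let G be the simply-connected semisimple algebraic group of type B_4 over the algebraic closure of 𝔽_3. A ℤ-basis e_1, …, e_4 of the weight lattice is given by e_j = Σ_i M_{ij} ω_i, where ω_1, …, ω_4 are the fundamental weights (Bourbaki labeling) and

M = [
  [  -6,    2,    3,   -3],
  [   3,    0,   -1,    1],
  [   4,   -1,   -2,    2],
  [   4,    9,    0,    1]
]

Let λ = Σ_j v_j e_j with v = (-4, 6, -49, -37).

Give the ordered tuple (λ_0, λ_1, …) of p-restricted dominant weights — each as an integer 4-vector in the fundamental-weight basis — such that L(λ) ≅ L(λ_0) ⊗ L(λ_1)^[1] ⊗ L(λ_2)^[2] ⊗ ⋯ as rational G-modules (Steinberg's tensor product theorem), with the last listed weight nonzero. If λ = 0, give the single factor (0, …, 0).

Converting to the ω-basis (c_i = row i of M dotted with v = (-4, 6, -49, -37)):
  c_1 = -6*-4 + 2*6 + 3*-49 + -3*-37 = 0
  c_2 = 3*-4 + 0*6 + -1*-49 + 1*-37 = 0
  c_3 = 4*-4 + -1*6 + -2*-49 + 2*-37 = 2
  c_4 = 4*-4 + 9*6 + 0*-49 + 1*-37 = 1
Writing each c_i in base p = 3:
  c_1 = 0
  c_2 = 0
  c_3 = 2 = 2·3^0
  c_4 = 1 = 1·3^0
p-restricted factor λ_0 = (0, 0, 2, 1)

((0, 0, 2, 1),)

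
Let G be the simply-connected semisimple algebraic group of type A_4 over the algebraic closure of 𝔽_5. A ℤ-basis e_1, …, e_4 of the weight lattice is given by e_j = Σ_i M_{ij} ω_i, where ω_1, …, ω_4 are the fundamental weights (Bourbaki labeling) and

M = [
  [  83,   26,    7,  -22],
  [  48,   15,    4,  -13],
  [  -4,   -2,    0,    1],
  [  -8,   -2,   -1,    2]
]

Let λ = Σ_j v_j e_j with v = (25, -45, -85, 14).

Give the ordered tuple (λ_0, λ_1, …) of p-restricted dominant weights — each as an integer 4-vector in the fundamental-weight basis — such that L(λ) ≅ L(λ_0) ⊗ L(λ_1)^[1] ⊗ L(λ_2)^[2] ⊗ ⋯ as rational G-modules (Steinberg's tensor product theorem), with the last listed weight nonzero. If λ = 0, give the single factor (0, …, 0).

Compute c_i = Σ_j M_{ij} v_j with v = (25, -45, -85, 14):
  c_1 = (83)·(25) + (26)·(-45) + (7)·(-85) + (-22)·(14) = 2
  c_2 = (48)·(25) + (15)·(-45) + (4)·(-85) + (-13)·(14) = 3
  c_3 = (-4)·(25) + (-2)·(-45) + (0)·(-85) + (1)·(14) = 4
  c_4 = (-8)·(25) + (-2)·(-45) + (-1)·(-85) + (2)·(14) = 3
p = 5; digits c_i = Σ_j d_{ij}·5^j, 0 ≤ d_{ij} < 5:
  c_1 = 2 = 2·5^0
  c_2 = 3 = 3·5^0
  c_3 = 4 = 4·5^0
  c_4 = 3 = 3·5^0
p-restricted factor λ_0 = (2, 3, 4, 3)

((2, 3, 4, 3),)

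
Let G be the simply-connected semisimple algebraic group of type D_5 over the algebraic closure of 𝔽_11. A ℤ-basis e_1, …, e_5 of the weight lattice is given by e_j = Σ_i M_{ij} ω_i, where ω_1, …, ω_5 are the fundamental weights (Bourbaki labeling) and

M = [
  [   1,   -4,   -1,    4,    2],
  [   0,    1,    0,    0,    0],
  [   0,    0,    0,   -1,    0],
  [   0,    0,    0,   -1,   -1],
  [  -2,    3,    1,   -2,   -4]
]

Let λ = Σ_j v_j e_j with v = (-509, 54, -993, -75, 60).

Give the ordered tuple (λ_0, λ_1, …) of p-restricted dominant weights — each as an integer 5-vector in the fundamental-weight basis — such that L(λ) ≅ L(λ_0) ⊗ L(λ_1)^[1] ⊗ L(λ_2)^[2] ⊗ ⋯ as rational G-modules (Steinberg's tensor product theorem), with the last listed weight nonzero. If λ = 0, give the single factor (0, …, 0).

((0, 10, 9, 4, 9), (8, 4, 6, 1, 8))

ω-coordinates c = M·v, v = (-509, 54, -993, -75, 60):
  c_1 = (1)·(-509) + (-4)·(54) + (-1)·(-993) + (4)·(-75) + (2)·(60) = 88
  c_2 = (0)·(-509) + (1)·(54) + (0)·(-993) + (0)·(-75) + (0)·(60) = 54
  c_3 = (0)·(-509) + (0)·(54) + (0)·(-993) + (-1)·(-75) + (0)·(60) = 75
  c_4 = (0)·(-509) + (0)·(54) + (0)·(-993) + (-1)·(-75) + (-1)·(60) = 15
  c_5 = (-2)·(-509) + (3)·(54) + (1)·(-993) + (-2)·(-75) + (-4)·(60) = 97
Writing each c_i in base p = 11:
  c_1 = 88 = 0·11^0 + 8·11^1
  c_2 = 54 = 10·11^0 + 4·11^1
  c_3 = 75 = 9·11^0 + 6·11^1
  c_4 = 15 = 4·11^0 + 1·11^1
  c_5 = 97 = 9·11^0 + 8·11^1
Factor λ_0 = (0, 10, 9, 4, 9)
Factor λ_1 = (8, 4, 6, 1, 8)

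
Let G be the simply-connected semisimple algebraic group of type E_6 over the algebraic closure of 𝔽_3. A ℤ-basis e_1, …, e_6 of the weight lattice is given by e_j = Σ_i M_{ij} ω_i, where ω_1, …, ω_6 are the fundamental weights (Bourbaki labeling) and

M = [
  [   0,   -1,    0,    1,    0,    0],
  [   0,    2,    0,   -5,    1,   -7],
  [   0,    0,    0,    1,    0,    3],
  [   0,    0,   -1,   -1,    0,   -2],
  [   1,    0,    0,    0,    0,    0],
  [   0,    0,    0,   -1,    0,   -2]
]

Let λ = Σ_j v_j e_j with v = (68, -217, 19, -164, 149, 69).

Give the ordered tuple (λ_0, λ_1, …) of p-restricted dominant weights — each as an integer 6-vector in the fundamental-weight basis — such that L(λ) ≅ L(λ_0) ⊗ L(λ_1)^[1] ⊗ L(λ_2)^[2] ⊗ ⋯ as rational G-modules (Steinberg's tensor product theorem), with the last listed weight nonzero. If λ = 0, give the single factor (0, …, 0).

Converting to the ω-basis (c_i = row i of M dotted with v = (68, -217, 19, -164, 149, 69)):
  c_1 = 0·68 + (-1)·(-217) + 0·19 + (1)·(-164) + 0·149 + 0·69 = 53
  c_2 = 0·68 + (2)·(-217) + 0·19 + (-5)·(-164) + 1·149 + (-7)·(69) = 52
  c_3 = 0·68 + (0)·(-217) + 0·19 + (1)·(-164) + 0·149 + 3·69 = 43
  c_4 = 0·68 + (0)·(-217) + (-1)·(19) + (-1)·(-164) + 0·149 + (-2)·(69) = 7
  c_5 = 1·68 + (0)·(-217) + 0·19 + (0)·(-164) + 0·149 + 0·69 = 68
  c_6 = 0·68 + (0)·(-217) + 0·19 + (-1)·(-164) + 0·149 + (-2)·(69) = 26
Expand coordinatewise in base 3:
  c_1 = 53 = 2·3^0 + 2·3^1 + 2·3^2 + 1·3^3
  c_2 = 52 = 1·3^0 + 2·3^1 + 2·3^2 + 1·3^3
  c_3 = 43 = 1·3^0 + 2·3^1 + 1·3^2 + 1·3^3
  c_4 = 7 = 1·3^0 + 2·3^1
  c_5 = 68 = 2·3^0 + 1·3^1 + 1·3^2 + 2·3^3
  c_6 = 26 = 2·3^0 + 2·3^1 + 2·3^2
λ_0 = (2, 1, 1, 1, 2, 2)
λ_1 = (2, 2, 2, 2, 1, 2)
λ_2 = (2, 2, 1, 0, 1, 2)
λ_3 = (1, 1, 1, 0, 2, 0)

((2, 1, 1, 1, 2, 2), (2, 2, 2, 2, 1, 2), (2, 2, 1, 0, 1, 2), (1, 1, 1, 0, 2, 0))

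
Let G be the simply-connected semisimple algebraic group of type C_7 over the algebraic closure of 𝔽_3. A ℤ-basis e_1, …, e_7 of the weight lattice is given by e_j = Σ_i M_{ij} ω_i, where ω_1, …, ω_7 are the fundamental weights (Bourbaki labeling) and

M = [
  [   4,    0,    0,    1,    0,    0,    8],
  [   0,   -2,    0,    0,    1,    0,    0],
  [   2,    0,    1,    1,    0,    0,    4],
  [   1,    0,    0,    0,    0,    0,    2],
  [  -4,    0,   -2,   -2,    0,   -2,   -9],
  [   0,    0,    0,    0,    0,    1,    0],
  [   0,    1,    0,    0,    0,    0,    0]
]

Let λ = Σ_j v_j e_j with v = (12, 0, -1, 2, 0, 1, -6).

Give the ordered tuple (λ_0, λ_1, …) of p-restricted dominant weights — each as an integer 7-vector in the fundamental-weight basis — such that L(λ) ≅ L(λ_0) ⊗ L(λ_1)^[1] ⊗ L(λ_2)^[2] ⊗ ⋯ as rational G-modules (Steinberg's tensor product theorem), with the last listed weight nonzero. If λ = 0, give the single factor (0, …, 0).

Change of basis e → ω: c = M·v where v = (12, 0, -1, 2, 0, 1, -6):
  c_1 = 4*12 + 0*0 + 0*-1 + 1*2 + 0*0 + 0*1 + 8*-6 = 2
  c_2 = 0*12 + -2*0 + 0*-1 + 0*2 + 1*0 + 0*1 + 0*-6 = 0
  c_3 = 2*12 + 0*0 + 1*-1 + 1*2 + 0*0 + 0*1 + 4*-6 = 1
  c_4 = 1*12 + 0*0 + 0*-1 + 0*2 + 0*0 + 0*1 + 2*-6 = 0
  c_5 = -4*12 + 0*0 + -2*-1 + -2*2 + 0*0 + -2*1 + -9*-6 = 2
  c_6 = 0*12 + 0*0 + 0*-1 + 0*2 + 0*0 + 1*1 + 0*-6 = 1
  c_7 = 0*12 + 1*0 + 0*-1 + 0*2 + 0*0 + 0*1 + 0*-6 = 0
Expand coordinatewise in base 3:
  c_1 = 2 = 2·3^0
  c_2 = 0
  c_3 = 1 = 1·3^0
  c_4 = 0
  c_5 = 2 = 2·3^0
  c_6 = 1 = 1·3^0
  c_7 = 0
λ_0 = (2, 0, 1, 0, 2, 1, 0)

((2, 0, 1, 0, 2, 1, 0),)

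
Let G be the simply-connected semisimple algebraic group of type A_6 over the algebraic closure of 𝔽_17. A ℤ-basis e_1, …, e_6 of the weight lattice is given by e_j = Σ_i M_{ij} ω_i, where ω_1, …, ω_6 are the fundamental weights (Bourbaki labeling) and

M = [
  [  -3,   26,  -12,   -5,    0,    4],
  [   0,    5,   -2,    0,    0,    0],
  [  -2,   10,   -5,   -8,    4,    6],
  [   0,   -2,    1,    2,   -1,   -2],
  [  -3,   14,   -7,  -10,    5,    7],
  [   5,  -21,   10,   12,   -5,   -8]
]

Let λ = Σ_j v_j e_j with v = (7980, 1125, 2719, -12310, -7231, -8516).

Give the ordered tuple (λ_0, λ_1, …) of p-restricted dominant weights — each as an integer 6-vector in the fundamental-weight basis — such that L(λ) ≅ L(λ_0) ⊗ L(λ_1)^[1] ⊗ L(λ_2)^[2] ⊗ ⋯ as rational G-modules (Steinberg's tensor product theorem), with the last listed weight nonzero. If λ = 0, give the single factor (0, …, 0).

In the fundamental-weight basis, λ has coordinates c = M·v (v = (7980, 1125, 2719, -12310, -7231, -8516)):
  c_1 = (-3)·(7980) + (26)·(1125) + (-12)·(2719) + (-5)·(-12310) + (0)·(-7231) + (4)·(-8516) = 168
  c_2 = (0)·(7980) + (5)·(1125) + (-2)·(2719) + (0)·(-12310) + (0)·(-7231) + (0)·(-8516) = 187
  c_3 = (-2)·(7980) + (10)·(1125) + (-5)·(2719) + (-8)·(-12310) + (4)·(-7231) + (6)·(-8516) = 155
  c_4 = (0)·(7980) + (-2)·(1125) + (1)·(2719) + (2)·(-12310) + (-1)·(-7231) + (-2)·(-8516) = 112
  c_5 = (-3)·(7980) + (14)·(1125) + (-7)·(2719) + (-10)·(-12310) + (5)·(-7231) + (7)·(-8516) = 110
  c_6 = (5)·(7980) + (-21)·(1125) + (10)·(2719) + (12)·(-12310) + (-5)·(-7231) + (-8)·(-8516) = 28
p = 17; digits c_i = Σ_j d_{ij}·17^j, 0 ≤ d_{ij} < 17:
  c_1 = 168 = 15·17^0 + 9·17^1
  c_2 = 187 = 0·17^0 + 11·17^1
  c_3 = 155 = 2·17^0 + 9·17^1
  c_4 = 112 = 10·17^0 + 6·17^1
  c_5 = 110 = 8·17^0 + 6·17^1
  c_6 = 28 = 11·17^0 + 1·17^1
p-restricted factor λ_0 = (15, 0, 2, 10, 8, 11)
p-restricted factor λ_1 = (9, 11, 9, 6, 6, 1)

((15, 0, 2, 10, 8, 11), (9, 11, 9, 6, 6, 1))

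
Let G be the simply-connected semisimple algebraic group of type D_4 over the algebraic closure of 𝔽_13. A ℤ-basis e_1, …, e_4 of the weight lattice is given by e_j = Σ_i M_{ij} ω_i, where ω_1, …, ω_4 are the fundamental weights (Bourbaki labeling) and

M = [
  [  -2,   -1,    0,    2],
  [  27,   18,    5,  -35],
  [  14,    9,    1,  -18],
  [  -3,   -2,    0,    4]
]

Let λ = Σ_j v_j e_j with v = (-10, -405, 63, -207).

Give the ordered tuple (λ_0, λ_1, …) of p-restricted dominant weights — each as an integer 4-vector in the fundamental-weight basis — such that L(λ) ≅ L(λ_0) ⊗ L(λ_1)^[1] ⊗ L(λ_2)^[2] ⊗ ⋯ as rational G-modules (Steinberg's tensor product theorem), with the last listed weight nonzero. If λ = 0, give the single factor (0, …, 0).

ω-coordinates c = M·v, v = (-10, -405, 63, -207):
  c_1 = (-2)·(-10) + (-1)·(-405) + (0)·(63) + (2)·(-207) = 11
  c_2 = (27)·(-10) + (18)·(-405) + (5)·(63) + (-35)·(-207) = 0
  c_3 = (14)·(-10) + (9)·(-405) + (1)·(63) + (-18)·(-207) = 4
  c_4 = (-3)·(-10) + (-2)·(-405) + (0)·(63) + (4)·(-207) = 12
Expand coordinatewise in base 13:
  c_1 = 11 = 11·13^0
  c_2 = 0
  c_3 = 4 = 4·13^0
  c_4 = 12 = 12·13^0
p-restricted factor λ_0 = (11, 0, 4, 12)

((11, 0, 4, 12),)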